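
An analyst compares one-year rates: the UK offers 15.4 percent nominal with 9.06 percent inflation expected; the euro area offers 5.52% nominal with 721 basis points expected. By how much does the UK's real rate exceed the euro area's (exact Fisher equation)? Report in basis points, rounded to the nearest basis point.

The UK: (1 + 0.1540)/(1 + 0.0906) − 1 = 5.8133%
The euro area: (1 + 0.0552)/(1 + 0.0721) − 1 = -1.5763%
Differential = 5.8133% − (-1.5763%) = 7.3897% → 739 basis points.

739 basis points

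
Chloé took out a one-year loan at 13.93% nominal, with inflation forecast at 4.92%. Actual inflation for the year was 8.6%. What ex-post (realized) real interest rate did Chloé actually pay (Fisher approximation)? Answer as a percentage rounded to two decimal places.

Ex-post: 13.93% − 8.6% = 5.330%
So the realized real rate is 5.33%.

5.33%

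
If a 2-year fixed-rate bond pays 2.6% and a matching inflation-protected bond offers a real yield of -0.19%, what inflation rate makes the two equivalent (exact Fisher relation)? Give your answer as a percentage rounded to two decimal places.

(1 + π) = (1 + i)/(1 + r) = 1.02600 / 0.99810 = 1.027953
Break-even inflation = 1.027953 − 1 → 2.80%.

2.80%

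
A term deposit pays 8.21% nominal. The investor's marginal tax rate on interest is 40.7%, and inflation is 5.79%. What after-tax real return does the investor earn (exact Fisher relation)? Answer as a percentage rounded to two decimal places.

After-tax nominal return = 8.21% × (1 − 0.407) = 4.86853%.
1 + r = 1.0486853 / 1.05790 = 0.991290
After-tax real rate = 0.991290 − 1 → -0.87%.

-0.87%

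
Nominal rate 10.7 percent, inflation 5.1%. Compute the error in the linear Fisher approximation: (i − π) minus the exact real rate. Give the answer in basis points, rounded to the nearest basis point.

27 basis points

Approximate: r ≈ 10.700% − 5.100% = 5.6000%
Exact: (1 + 0.1070)/(1 + 0.0510) − 1 = 5.3283%
Error = 5.6000% − 5.3283% = 0.2717% → 27 basis points.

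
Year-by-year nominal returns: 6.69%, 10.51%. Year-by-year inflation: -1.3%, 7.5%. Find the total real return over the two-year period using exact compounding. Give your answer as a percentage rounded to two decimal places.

Nominal growth factor = 1.0669 × 1.1051 = 1.179031
Price-level growth factor = 0.9870 × 1.0750 = 1.061025
Real growth factor = 1.179031 / 1.061025 = 1.111219
Total real return = 1.111219 − 1 → 11.12%.

11.12%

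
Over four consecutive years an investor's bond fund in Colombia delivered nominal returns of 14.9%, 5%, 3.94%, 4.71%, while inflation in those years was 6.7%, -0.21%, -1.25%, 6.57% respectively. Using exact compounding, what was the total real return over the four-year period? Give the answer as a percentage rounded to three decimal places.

17.181%

Compound the nominal returns: 1.1490 × 1.0500 × 1.0394 × 1.0471 = 1.313047.
Compound inflation: 1.0670 × 0.9979 × 0.9875 × 1.0657 = 1.120530.
Deflate: 1.313047 / 1.120530 = 1.171809.
Total real return = 1.171809 − 1 → 17.181%.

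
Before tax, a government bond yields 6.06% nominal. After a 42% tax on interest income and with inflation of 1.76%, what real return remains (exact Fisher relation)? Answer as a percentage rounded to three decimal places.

1.724%

After-tax nominal return = 6.06% × (1 − 0.42) = 3.5148%.
1 + r = 1.035148 / 1.01760 = 1.017244
After-tax real rate = 1.017244 − 1 → 1.724%.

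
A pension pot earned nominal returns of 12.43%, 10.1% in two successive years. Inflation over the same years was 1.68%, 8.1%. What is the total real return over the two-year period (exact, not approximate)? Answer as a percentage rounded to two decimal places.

Nominal growth factor = 1.1243 × 1.1010 = 1.237854
Price-level growth factor = 1.0168 × 1.0810 = 1.099161
Real growth factor = 1.237854 / 1.099161 = 1.126181
Total real return = 1.126181 − 1 → 12.62%.

12.62%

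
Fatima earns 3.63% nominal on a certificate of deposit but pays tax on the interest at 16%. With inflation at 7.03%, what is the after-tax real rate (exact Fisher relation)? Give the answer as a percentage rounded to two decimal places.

-3.72%

After-tax nominal return = 3.63% × (1 − 0.16) = 3.0492%.
1 + r = 1.030492 / 1.07030 = 0.962807
After-tax real rate = 0.962807 − 1 → -3.72%.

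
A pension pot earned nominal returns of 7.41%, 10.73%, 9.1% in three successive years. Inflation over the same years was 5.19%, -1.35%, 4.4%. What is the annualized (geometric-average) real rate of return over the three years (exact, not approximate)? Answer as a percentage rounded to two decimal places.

6.20%

Compound the nominal returns: 1.0741 × 1.1073 × 1.0910 = 1.29758186.
Compound inflation: 1.0519 × 0.9865 × 1.0440 = 1.08335812.
Deflate: 1.29758186 / 1.08335812 = 1.19774047.
Annualized real rate = 1.19774047^(1/3) − 1 = 6.1991% → 6.20%.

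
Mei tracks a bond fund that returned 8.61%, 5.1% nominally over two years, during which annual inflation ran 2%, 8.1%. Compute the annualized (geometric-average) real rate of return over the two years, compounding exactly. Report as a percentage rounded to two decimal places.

1.75%

Nominal growth factor = 1.0861 × 1.0510 = 1.14149110
Price-level growth factor = 1.0200 × 1.0810 = 1.10262000
Real growth factor = 1.14149110 / 1.10262000 = 1.03525340
Annualized real rate = 1.03525340^(1/2) − 1 = 1.7474% → 1.75%.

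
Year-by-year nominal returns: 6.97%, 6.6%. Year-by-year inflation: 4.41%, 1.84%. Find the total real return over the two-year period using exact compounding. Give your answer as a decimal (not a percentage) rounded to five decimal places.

0.07240

Compound the nominal returns: 1.0697 × 1.0660 = 1.1403002.
Compound inflation: 1.0441 × 1.0184 = 1.0633114.
Deflate: 1.1403002 / 1.0633114 = 1.0724047.
Total real return = 1.0724047 − 1 → 0.07240.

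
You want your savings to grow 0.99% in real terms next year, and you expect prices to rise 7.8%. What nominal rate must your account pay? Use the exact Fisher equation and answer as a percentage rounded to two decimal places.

8.87%

(1 + i) = (1 + r)(1 + π) = 1.00990 × 1.07800 = 1.0886722
i = 1.0886722 − 1, so the required nominal rate is 8.87%.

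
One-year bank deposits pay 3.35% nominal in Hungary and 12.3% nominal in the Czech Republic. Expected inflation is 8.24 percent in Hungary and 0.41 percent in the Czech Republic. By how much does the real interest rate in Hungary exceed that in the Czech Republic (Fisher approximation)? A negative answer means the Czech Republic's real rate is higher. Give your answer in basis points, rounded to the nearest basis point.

Hungary: 3.35% − 8.24% = -4.890%
The Czech Republic: 12.3% − 0.41% = 11.890%
Differential = -16.780% → -1678 basis points.

-1678 basis points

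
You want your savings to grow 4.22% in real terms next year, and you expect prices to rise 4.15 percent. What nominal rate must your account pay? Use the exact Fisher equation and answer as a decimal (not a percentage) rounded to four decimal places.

0.0855

(1 + i) = (1 + r)(1 + π) = 1.04220 × 1.04150 = 1.0854513
i = 1.0854513 − 1, so the required nominal rate is 0.0855.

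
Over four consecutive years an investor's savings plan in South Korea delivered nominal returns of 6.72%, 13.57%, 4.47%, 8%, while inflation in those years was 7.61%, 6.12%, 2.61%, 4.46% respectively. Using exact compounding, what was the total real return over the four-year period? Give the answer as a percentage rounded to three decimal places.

Nominal growth factor = 1.0672 × 1.1357 × 1.0447 × 1.0800 = 1.367492
Price-level growth factor = 1.0761 × 1.0612 × 1.0261 × 1.0446 = 1.224023
Real growth factor = 1.367492 / 1.224023 = 1.117211
Total real return = 1.117211 − 1 → 11.721%.

11.721%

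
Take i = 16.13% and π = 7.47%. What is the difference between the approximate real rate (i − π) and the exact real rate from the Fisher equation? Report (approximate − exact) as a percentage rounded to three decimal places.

0.602%

Approximate: r ≈ 16.130% − 7.470% = 8.6600%
Exact: (1 + 0.1613)/(1 + 0.0747) − 1 = 8.0581%
Error = 8.6600% − 8.0581% = 0.6019% → 0.602%.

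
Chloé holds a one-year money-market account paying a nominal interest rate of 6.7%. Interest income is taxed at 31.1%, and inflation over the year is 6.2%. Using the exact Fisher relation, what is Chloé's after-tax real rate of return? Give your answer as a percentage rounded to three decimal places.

After-tax nominal return = 6.7% × (1 − 0.311) = 4.6163%.
1 + r = 1.046163 / 1.06200 = 0.985088
After-tax real rate = 0.985088 − 1 → -1.491%.

-1.491%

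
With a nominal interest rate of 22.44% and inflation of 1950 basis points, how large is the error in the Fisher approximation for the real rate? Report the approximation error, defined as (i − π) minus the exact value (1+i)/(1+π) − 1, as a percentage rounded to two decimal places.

0.48%

Approximate: r ≈ 22.440% − 19.500% = 2.9400%
Exact: (1 + 0.2244)/(1 + 0.1950) − 1 = 2.4603%
Error = 2.9400% − 2.4603% = 0.4797% → 0.48%.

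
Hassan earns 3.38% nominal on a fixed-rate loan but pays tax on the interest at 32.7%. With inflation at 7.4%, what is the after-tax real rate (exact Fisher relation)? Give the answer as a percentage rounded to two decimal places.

-4.77%

After-tax nominal return = 3.38% × (1 − 0.327) = 2.27474%.
1 + r = 1.0227474 / 1.07400 = 0.952279
After-tax real rate = 0.952279 − 1 → -4.77%.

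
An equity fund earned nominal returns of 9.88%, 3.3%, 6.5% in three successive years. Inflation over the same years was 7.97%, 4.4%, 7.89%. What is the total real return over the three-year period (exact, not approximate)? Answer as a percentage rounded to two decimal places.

Nominal growth factor = 1.0988 × 1.0330 × 1.0650 = 1.208839
Price-level growth factor = 1.0797 × 1.0440 × 1.0789 = 1.216143
Real growth factor = 1.208839 / 1.216143 = 0.993994
Total real return = 0.993994 − 1 → -0.60%.

-0.60%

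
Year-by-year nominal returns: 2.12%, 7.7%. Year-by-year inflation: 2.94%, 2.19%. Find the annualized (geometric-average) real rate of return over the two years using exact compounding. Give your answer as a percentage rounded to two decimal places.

2.25%

Nominal growth factor = 1.0212 × 1.0770 = 1.09983240
Price-level growth factor = 1.0294 × 1.0219 = 1.05194386
Real growth factor = 1.09983240 / 1.05194386 = 1.04552386
Annualized real rate = 1.04552386^(1/2) − 1 = 2.2509% → 2.25%.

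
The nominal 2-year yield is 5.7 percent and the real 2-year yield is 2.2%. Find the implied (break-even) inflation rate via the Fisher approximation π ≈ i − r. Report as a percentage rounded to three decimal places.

π ≈ i − r = 5.7% − 2.2% → 3.500%.

3.500%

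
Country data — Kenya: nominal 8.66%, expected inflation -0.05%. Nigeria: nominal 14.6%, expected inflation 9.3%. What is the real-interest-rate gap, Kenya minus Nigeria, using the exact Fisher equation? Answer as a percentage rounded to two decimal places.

Kenya: (1 + 0.0866)/(1 − 0.0005) − 1 = 8.7144%
Nigeria: (1 + 0.1460)/(1 + 0.0930) − 1 = 4.8490%
Differential = 8.7144% − 4.8490% = 3.8653% → 3.87%.

3.87%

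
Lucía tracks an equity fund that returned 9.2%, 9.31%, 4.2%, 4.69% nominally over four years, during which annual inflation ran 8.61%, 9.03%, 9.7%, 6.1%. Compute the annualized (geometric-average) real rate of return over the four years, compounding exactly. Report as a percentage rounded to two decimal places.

Compound the nominal returns: 1.0920 × 1.0931 × 1.0420 × 1.0469 = 1.30213332.
Compound inflation: 1.0861 × 1.0903 × 1.0970 × 1.0610 = 1.37828122.
Deflate: 1.30213332 / 1.37828122 = 0.94475155.
Annualized real rate = 0.94475155^(1/4) − 1 = -1.4108% → -1.41%.

-1.41%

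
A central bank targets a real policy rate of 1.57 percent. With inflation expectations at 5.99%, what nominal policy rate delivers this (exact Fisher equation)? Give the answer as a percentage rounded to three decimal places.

(1 + i) = (1 + r)(1 + π) = 1.01570 × 1.05990 = 1.07654043
i = 1.07654043 − 1, so the required nominal rate is 7.654%.

7.654%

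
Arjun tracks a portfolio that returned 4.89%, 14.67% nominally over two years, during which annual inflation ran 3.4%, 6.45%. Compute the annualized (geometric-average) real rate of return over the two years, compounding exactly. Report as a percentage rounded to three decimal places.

Nominal growth factor = 1.0489 × 1.1467 = 1.20277363
Price-level growth factor = 1.0340 × 1.0645 = 1.10069300
Real growth factor = 1.20277363 / 1.10069300 = 1.09274215
Annualized real rate = 1.09274215^(1/2) − 1 = 4.5343% → 4.534%.

4.534%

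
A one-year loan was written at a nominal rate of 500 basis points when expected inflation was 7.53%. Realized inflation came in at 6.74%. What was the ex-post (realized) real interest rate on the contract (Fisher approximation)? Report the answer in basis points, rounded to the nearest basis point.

-174 basis points

Ex-post: 5% − 6.74% = -1.740%
So the realized real rate is -174 basis points.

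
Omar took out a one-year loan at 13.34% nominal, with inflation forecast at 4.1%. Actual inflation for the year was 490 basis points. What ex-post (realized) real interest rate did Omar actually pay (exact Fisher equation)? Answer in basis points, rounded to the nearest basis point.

Ex-post: (1 + 0.1334)/(1 + 0.0490) − 1 = 8.0458%
So the realized real rate is 805 basis points.

805 basis points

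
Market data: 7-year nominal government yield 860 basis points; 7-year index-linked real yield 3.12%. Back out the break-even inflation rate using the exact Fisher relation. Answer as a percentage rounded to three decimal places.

5.314%

(1 + π) = (1 + i)/(1 + r) = 1.08600 / 1.03120 = 1.053142
Break-even inflation = 1.053142 − 1 → 5.314%.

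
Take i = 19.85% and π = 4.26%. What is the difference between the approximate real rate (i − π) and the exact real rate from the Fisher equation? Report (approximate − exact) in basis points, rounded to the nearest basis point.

Approximate: r ≈ 19.850% − 4.260% = 15.5900%
Exact: (1 + 0.1985)/(1 + 0.0426) − 1 = 14.9530%
Error = 15.5900% − 14.9530% = 0.6370% → 64 basis points.

64 basis points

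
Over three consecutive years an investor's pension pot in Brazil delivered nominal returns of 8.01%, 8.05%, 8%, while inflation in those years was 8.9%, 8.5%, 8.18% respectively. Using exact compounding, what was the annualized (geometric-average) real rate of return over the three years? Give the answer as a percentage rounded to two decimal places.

-0.47%

Compound the nominal returns: 1.0801 × 1.0805 × 1.0800 = 1.26041189.
Compound inflation: 1.0890 × 1.0850 × 1.0818 = 1.27821702.
Deflate: 1.26041189 / 1.27821702 = 0.98607034.
Annualized real rate = 0.98607034^(1/3) − 1 = -0.4665% → -0.47%.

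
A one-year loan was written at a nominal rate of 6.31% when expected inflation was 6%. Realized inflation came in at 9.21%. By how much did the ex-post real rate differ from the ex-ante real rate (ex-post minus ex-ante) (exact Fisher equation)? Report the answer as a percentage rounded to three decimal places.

Ex-ante: (1 + 0.0631)/(1 + 0.0600) − 1 = 0.2925%
Ex-post: (1 + 0.0631)/(1 + 0.0921) − 1 = -2.6554%
Difference (ex-post − ex-ante) = -2.9479% → -2.948%.

-2.948%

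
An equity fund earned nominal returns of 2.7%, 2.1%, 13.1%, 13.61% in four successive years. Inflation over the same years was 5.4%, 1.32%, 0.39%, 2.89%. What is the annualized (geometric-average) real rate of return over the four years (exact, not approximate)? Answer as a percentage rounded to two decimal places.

Nominal growth factor = 1.0270 × 1.0210 × 1.1310 × 1.1361 = 1.34733425
Price-level growth factor = 1.0540 × 1.0132 × 1.0039 × 1.0289 = 1.10306070
Real growth factor = 1.34733425 / 1.10306070 = 1.22145068
Annualized real rate = 1.22145068^(1/4) − 1 = 5.1281% → 5.13%.

5.13%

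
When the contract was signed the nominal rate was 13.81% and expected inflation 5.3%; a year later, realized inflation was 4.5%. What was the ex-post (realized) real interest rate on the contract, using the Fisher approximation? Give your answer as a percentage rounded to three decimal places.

9.310%

Ex-post: 13.81% − 4.5% = 9.310%
So the realized real rate is 9.310%.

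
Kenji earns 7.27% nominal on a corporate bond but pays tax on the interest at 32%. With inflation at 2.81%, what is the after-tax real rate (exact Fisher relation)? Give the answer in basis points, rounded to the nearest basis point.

After-tax nominal return = 7.27% × (1 − 0.32) = 4.9436%.
1 + r = 1.049436 / 1.02810 = 1.020753
After-tax real rate = 1.020753 − 1 → 208 basis points.

208 basis points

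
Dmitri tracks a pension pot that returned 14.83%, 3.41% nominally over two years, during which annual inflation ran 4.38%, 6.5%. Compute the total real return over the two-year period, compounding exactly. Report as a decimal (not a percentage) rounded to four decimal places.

0.0682

Compound the nominal returns: 1.1483 × 1.0341 = 1.187457.
Compound inflation: 1.0438 × 1.0650 = 1.111647.
Deflate: 1.187457 / 1.111647 = 1.068196.
Total real return = 1.068196 − 1 → 0.0682.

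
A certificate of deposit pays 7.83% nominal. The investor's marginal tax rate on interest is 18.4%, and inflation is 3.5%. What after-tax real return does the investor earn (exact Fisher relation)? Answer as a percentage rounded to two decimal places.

2.79%

After-tax nominal return = 7.83% × (1 − 0.184) = 6.38928%.
1 + r = 1.0638928 / 1.03500 = 1.027916
After-tax real rate = 1.027916 − 1 → 2.79%.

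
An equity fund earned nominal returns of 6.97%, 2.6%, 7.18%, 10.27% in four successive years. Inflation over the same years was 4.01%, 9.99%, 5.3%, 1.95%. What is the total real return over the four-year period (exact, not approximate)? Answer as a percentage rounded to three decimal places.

5.618%

Compound the nominal returns: 1.0697 × 1.0260 × 1.0718 × 1.1027 = 1.297121.
Compound inflation: 1.0401 × 1.0999 × 1.0530 × 1.0195 = 1.228129.
Deflate: 1.297121 / 1.228129 = 1.056177.
Total real return = 1.056177 − 1 → 5.618%.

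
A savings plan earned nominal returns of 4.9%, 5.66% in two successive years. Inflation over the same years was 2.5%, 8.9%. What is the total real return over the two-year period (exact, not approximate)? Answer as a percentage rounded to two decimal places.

Nominal growth factor = 1.0490 × 1.0566 = 1.108373
Price-level growth factor = 1.0250 × 1.0890 = 1.116225
Real growth factor = 1.108373 / 1.116225 = 0.992966
Total real return = 0.992966 − 1 → -0.70%.

-0.70%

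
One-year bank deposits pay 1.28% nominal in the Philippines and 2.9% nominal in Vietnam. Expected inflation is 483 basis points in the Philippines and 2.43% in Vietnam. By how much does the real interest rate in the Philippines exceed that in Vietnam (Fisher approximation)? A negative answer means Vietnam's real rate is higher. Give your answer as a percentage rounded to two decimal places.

The Philippines: 1.28% − 4.83% = -3.550%
Vietnam: 2.9% − 2.43% = 0.470%
Differential = -4.020% → -4.02%.

-4.02%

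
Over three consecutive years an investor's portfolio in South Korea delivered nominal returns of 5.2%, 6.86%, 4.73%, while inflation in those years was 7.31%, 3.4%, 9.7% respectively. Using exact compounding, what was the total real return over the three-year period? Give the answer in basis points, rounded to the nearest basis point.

-328 basis points

Nominal growth factor = 1.0520 × 1.0686 × 1.0473 = 1.177340
Price-level growth factor = 1.0731 × 1.0340 × 1.0970 = 1.217215
Real growth factor = 1.177340 / 1.217215 = 0.967241
Total real return = 0.967241 − 1 → -328 basis points.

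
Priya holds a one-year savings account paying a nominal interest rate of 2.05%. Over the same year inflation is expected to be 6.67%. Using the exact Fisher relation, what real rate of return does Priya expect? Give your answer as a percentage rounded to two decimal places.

By the Fisher relation, 1 + r = (1 + i)/(1 + π).
1 + r = 1.02050 / 1.06670 = 0.956689
r = 0.956689 − 1 = -4.3311%, i.e. -4.33%.

-4.33%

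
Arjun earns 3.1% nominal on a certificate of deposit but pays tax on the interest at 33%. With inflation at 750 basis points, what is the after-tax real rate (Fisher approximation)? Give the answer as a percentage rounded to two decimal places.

After-tax nominal return = 3.1% × (1 − 0.33) = 2.0770%.
r ≈ 2.0770% − 7.5% → -5.42%.

-5.42%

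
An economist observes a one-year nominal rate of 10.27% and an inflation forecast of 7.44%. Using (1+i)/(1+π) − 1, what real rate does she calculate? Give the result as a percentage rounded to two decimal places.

By the Fisher relation, 1 + r = (1 + i)/(1 + π).
1 + r = 1.10270 / 1.07440 = 1.026340
r = 1.026340 − 1 = 2.6340%, i.e. 2.63%.

2.63%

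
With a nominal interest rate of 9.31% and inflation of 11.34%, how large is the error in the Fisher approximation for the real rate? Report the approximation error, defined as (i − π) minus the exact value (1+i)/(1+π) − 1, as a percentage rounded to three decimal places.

Approximate: r ≈ 9.310% − 11.340% = -2.0300%
Exact: (1 + 0.0931)/(1 + 0.1134) − 1 = -1.8232%
Error = -2.0300% − (-1.8232%) = -0.2068% → -0.207%.

-0.207%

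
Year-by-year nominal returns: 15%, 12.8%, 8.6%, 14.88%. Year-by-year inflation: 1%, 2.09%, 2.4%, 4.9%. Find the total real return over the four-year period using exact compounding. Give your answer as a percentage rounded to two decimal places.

46.12%

Compound the nominal returns: 1.1500 × 1.1280 × 1.0860 × 1.1488 = 1.618383.
Compound inflation: 1.0100 × 1.0209 × 1.0240 × 1.0490 = 1.107593.
Deflate: 1.618383 / 1.107593 = 1.461171.
Total real return = 1.461171 − 1 → 46.12%.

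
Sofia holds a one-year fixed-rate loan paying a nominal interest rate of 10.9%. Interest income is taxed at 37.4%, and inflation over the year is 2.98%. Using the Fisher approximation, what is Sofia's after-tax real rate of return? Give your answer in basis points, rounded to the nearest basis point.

After-tax nominal return = 10.9% × (1 − 0.374) = 6.8234%.
r ≈ 6.8234% − 2.98% → 384 basis points.

384 basis points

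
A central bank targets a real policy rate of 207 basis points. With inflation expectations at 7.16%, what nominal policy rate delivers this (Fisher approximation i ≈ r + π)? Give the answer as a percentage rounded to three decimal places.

9.230%

i ≈ r + π = 2.07% + 7.16% = 9.230%.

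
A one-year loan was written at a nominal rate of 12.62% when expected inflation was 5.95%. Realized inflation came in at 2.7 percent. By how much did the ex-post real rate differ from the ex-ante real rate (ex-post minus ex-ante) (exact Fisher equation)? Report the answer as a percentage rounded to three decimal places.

3.364%

Ex-ante: (1 + 0.1262)/(1 + 0.0595) − 1 = 6.2954%
Ex-post: (1 + 0.1262)/(1 + 0.0270) − 1 = 9.6592%
Difference (ex-post − ex-ante) = 3.3638% → 3.364%.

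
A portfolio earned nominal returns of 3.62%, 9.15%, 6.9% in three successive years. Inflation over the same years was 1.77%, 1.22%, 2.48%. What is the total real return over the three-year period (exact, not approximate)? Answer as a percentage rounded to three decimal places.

14.530%

Nominal growth factor = 1.0362 × 1.0915 × 1.0690 = 1.209052
Price-level growth factor = 1.0177 × 1.0122 × 1.0248 = 1.055663
Real growth factor = 1.209052 / 1.055663 = 1.145301
Total real return = 1.145301 − 1 → 14.530%.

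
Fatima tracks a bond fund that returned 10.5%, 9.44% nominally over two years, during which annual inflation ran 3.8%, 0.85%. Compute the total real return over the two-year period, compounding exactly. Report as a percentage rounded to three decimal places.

Nominal growth factor = 1.1050 × 1.0944 = 1.209312
Price-level growth factor = 1.0380 × 1.0085 = 1.046823
Real growth factor = 1.209312 / 1.046823 = 1.155221
Total real return = 1.155221 − 1 → 15.522%.

15.522%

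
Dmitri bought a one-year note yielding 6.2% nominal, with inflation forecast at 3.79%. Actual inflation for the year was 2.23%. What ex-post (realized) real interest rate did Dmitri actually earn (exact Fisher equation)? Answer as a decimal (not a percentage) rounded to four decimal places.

0.0388

Ex-post: (1 + 0.0620)/(1 + 0.0223) − 1 = 3.8834%
So the realized real rate is 0.0388.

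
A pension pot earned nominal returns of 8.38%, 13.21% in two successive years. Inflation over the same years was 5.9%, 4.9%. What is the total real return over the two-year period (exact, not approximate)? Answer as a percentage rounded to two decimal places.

10.45%

Nominal growth factor = 1.0838 × 1.1321 = 1.226970
Price-level growth factor = 1.0590 × 1.0490 = 1.110891
Real growth factor = 1.226970 / 1.110891 = 1.104492
Total real return = 1.104492 − 1 → 10.45%.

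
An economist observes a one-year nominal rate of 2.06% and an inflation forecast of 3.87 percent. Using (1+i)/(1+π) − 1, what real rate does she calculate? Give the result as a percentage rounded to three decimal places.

1 + r = 1.02060 / 1.03870 = 0.982574
r = 0.982574 − 1 = -1.7426%, i.e. -1.743%.

-1.743%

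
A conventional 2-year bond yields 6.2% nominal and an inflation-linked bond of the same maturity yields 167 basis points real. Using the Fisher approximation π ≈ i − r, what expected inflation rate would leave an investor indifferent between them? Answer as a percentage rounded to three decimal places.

π ≈ i − r = 6.2% − 1.67% → 4.530%.

4.530%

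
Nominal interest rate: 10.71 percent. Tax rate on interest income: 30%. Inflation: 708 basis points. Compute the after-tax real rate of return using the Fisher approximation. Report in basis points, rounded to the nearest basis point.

After-tax nominal return = 10.71% × (1 − 0.3) = 7.4970%.
r ≈ 7.4970% − 7.08% → 42 basis points.

42 basis points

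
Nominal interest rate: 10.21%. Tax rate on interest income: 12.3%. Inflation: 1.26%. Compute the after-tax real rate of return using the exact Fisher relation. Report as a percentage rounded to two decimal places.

7.60%

After-tax nominal return = 10.21% × (1 − 0.123) = 8.95417%.
1 + r = 1.0895417 / 1.01260 = 1.075984
After-tax real rate = 1.075984 − 1 → 7.60%.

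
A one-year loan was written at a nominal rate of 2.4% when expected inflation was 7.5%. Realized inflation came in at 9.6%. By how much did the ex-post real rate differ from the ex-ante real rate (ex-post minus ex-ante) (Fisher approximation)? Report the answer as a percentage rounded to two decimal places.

Ex-ante: 2.4% − 7.5% = -5.100%
Ex-post: 2.4% − 9.6% = -7.200%
Difference (ex-post − ex-ante) = -2.1000% → -2.10%.

-2.10%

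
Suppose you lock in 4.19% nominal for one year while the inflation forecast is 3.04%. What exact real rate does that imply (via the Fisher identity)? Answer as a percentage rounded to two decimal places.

By the Fisher identity, 1 + r = (1 + i)/(1 + π).
1 + r = 1.04190 / 1.03040 = 1.011161
r = 1.011161 − 1 = 1.1161%, i.e. 1.12%.

1.12%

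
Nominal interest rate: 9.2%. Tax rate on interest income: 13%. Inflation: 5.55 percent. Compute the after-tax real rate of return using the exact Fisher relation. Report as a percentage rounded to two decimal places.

After-tax nominal return = 9.2% × (1 − 0.13) = 8.0040%.
1 + r = 1.08004 / 1.05550 = 1.0232496
After-tax real rate = 1.0232496 − 1 → 2.32%.

2.32%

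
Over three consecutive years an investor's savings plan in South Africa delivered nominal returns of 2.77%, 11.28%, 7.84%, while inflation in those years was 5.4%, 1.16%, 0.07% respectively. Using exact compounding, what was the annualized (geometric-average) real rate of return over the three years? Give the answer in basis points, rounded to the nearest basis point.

Compound the nominal returns: 1.0277 × 1.1128 × 1.0784 = 1.23328473.
Compound inflation: 1.0540 × 1.0116 × 1.0007 = 1.06697276.
Deflate: 1.23328473 / 1.06697276 = 1.15587274.
Annualized real rate = 1.15587274^(1/3) − 1 = 4.9470% → 495 basis points.

495 basis points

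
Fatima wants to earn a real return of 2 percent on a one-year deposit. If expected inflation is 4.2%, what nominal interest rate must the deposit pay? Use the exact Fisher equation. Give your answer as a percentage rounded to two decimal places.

6.28%

(1 + i) = (1 + r)(1 + π) = 1.02000 × 1.04200 = 1.06284
i = 1.06284 − 1, so the required nominal rate is 6.28%.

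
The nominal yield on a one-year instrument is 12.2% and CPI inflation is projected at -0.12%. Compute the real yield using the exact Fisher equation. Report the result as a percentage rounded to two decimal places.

12.33%

By the Fisher relation, 1 + r = (1 + i)/(1 + π).
1 + r = 1.12200 / 0.99880 = 1.123348
r = 1.123348 − 1 = 12.3348%, i.e. 12.33%.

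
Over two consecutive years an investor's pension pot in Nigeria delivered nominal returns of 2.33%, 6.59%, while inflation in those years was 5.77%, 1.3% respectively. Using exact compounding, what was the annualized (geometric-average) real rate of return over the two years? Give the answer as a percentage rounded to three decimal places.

0.896%

Compound the nominal returns: 1.0233 × 1.0659 = 1.09073547.
Compound inflation: 1.0577 × 1.0130 = 1.07145010.
Deflate: 1.09073547 / 1.07145010 = 1.01799932.
Annualized real rate = 1.01799932^(1/2) − 1 = 0.8960% → 0.896%.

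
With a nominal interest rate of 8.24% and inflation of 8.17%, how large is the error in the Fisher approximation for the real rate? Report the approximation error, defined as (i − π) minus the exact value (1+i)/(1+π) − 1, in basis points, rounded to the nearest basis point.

1 basis points

Approximate: r ≈ 8.240% − 8.170% = 0.0700%
Exact: (1 + 0.0824)/(1 + 0.0817) − 1 = 0.0647%
Error = 0.0700% − 0.0647% = 0.0053% → 1 basis points.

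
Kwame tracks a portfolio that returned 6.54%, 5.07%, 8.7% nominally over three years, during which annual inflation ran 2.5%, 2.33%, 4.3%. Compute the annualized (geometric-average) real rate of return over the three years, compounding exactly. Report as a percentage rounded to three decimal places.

3.610%

Compound the nominal returns: 1.0654 × 1.0507 × 1.0870 = 1.21680495.
Compound inflation: 1.0250 × 1.0233 × 1.0430 = 1.09398445.
Deflate: 1.21680495 / 1.09398445 = 1.11226897.
Annualized real rate = 1.11226897^(1/3) − 1 = 3.6104% → 3.610%.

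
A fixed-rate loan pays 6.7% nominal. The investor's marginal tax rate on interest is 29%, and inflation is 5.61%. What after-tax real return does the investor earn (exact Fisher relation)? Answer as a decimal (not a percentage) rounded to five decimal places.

After-tax nominal return = 6.7% × (1 − 0.29) = 4.7570%.
1 + r = 1.04757 / 1.05610 = 0.991923
After-tax real rate = 0.991923 − 1 → -0.00808.

-0.00808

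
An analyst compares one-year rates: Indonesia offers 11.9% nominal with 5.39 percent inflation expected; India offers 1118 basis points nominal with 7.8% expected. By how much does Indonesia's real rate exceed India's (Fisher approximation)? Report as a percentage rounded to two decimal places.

3.13%

Indonesia: 11.9% − 5.39% = 6.510%
India: 11.18% − 7.8% = 3.380%
Differential = 3.130% → 3.13%.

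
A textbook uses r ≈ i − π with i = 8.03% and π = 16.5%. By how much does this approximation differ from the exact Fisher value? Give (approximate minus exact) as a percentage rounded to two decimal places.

Approximate: r ≈ 8.030% − 16.500% = -8.4700%
Exact: (1 + 0.0803)/(1 + 0.1650) − 1 = -7.2704%
Error = -8.4700% − (-7.2704%) = -1.1996% → -1.20%.

-1.20%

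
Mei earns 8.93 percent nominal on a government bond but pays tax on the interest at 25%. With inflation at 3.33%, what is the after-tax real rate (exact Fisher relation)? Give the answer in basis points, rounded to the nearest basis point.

326 basis points

After-tax nominal return = 8.93% × (1 − 0.25) = 6.6975%.
1 + r = 1.066975 / 1.03330 = 1.032590
After-tax real rate = 1.032590 − 1 → 326 basis points.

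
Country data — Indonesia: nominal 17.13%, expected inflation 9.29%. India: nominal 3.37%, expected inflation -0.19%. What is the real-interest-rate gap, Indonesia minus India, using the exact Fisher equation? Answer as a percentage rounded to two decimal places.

Indonesia: (1 + 0.1713)/(1 + 0.0929) − 1 = 7.1736%
India: (1 + 0.0337)/(1 − 0.0019) − 1 = 3.5668%
Differential = 7.1736% − 3.5668% = 3.6068% → 3.61%.

3.61%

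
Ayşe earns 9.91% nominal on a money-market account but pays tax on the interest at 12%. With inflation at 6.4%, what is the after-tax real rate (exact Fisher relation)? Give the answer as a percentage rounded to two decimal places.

After-tax nominal return = 9.91% × (1 − 0.12) = 8.7208%.
1 + r = 1.087208 / 1.06400 = 1.021812
After-tax real rate = 1.021812 − 1 → 2.18%.

2.18%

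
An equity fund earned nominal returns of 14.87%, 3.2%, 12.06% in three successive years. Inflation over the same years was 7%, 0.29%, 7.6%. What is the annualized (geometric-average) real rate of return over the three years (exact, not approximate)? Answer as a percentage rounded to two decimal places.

Compound the nominal returns: 1.1487 × 1.0320 × 1.1206 = 1.32842468.
Compound inflation: 1.0700 × 1.0029 × 1.0760 = 1.15465883.
Deflate: 1.32842468 / 1.15465883 = 1.15049108.
Annualized real rate = 1.15049108^(1/3) − 1 = 4.7839% → 4.78%.

4.78%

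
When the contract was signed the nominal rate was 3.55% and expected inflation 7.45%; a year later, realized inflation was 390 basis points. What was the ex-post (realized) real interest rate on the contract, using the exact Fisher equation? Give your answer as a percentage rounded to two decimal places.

Ex-post: (1 + 0.0355)/(1 + 0.0390) − 1 = -0.3369%
So the realized real rate is -0.34%.

-0.34%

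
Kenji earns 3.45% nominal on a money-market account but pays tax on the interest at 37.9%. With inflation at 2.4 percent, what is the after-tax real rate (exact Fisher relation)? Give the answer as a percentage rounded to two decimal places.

After-tax nominal return = 3.45% × (1 − 0.379) = 2.14245%.
1 + r = 1.0214245 / 1.02400 = 0.997485
After-tax real rate = 0.997485 − 1 → -0.25%.

-0.25%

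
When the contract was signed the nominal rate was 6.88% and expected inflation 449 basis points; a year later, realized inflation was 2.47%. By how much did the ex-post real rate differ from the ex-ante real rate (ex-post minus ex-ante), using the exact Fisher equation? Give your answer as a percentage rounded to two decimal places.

Ex-ante: (1 + 0.0688)/(1 + 0.0449) − 1 = 2.2873%
Ex-post: (1 + 0.0688)/(1 + 0.0247) − 1 = 4.3037%
Difference (ex-post − ex-ante) = 2.0164% → 2.02%.

2.02%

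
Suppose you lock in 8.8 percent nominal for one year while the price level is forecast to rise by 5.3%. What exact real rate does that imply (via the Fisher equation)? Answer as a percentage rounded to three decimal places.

1 + r = 1.08800 / 1.05300 = 1.033238
r = 1.033238 − 1 = 3.3238%, i.e. 3.324%.

3.324%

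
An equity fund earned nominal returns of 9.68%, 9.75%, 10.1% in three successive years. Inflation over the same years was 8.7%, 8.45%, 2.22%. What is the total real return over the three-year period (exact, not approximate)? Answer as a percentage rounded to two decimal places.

Nominal growth factor = 1.0968 × 1.0975 × 1.1010 = 1.325316
Price-level growth factor = 1.0870 × 1.0845 × 1.0222 = 1.205022
Real growth factor = 1.325316 / 1.205022 = 1.099827
Total real return = 1.099827 − 1 → 9.98%.

9.98%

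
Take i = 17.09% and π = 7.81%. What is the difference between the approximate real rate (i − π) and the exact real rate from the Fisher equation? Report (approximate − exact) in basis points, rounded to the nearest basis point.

67 basis points

Approximate: r ≈ 17.090% − 7.810% = 9.2800%
Exact: (1 + 0.1709)/(1 + 0.0781) − 1 = 8.6077%
Error = 9.2800% − 8.6077% = 0.6723% → 67 basis points.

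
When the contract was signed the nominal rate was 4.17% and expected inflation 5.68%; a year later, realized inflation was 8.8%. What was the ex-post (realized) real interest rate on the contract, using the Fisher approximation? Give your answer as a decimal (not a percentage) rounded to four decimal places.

Ex-post: 4.17% − 8.8% = -4.630%
So the realized real rate is -0.0463.

-0.0463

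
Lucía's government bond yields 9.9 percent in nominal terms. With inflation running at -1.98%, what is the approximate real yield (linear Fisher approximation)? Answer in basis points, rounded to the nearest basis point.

1188 basis points

r ≈ i − π = 9.9% − (-1.98%) = 1188 basis points.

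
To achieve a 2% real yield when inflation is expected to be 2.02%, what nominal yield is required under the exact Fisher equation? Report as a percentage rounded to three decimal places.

(1 + i) = (1 + r)(1 + π) = 1.02000 × 1.02020 = 1.040604
i = 1.040604 − 1, so the required nominal rate is 4.060%.

4.060%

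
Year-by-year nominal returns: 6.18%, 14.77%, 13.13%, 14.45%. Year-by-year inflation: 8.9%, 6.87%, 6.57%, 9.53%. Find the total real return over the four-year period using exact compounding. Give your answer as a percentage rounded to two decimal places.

16.15%

Nominal growth factor = 1.0618 × 1.1477 × 1.1313 × 1.1445 = 1.577846
Price-level growth factor = 1.0890 × 1.0687 × 1.0657 × 1.0953 = 1.358475
Real growth factor = 1.577846 / 1.358475 = 1.161483
Total real return = 1.161483 − 1 → 16.15%.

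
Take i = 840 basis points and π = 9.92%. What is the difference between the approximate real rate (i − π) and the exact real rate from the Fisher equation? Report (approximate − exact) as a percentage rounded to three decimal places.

-0.137%

Approximate: r ≈ 8.400% − 9.920% = -1.5200%
Exact: (1 + 0.0840)/(1 + 0.0992) − 1 = -1.3828%
Error = -1.5200% − (-1.3828%) = -0.1372% → -0.137%.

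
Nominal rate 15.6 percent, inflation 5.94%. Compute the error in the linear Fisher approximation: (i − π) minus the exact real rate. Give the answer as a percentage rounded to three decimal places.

Approximate: r ≈ 15.600% − 5.940% = 9.6600%
Exact: (1 + 0.1560)/(1 + 0.0594) − 1 = 9.1184%
Error = 9.6600% − 9.1184% = 0.5416% → 0.542%.

0.542%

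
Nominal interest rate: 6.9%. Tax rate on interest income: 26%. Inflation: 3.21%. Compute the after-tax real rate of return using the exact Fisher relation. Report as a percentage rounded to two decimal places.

1.84%

After-tax nominal return = 6.9% × (1 − 0.26) = 5.1060%.
1 + r = 1.05106 / 1.03210 = 1.018370
After-tax real rate = 1.018370 − 1 → 1.84%.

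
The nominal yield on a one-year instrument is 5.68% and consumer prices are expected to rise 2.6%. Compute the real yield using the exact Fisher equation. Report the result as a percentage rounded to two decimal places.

3.00%

By the Fisher identity, 1 + r = (1 + i)/(1 + π).
1 + r = 1.05680 / 1.02600 = 1.030019
r = 1.030019 − 1 = 3.0019%, i.e. 3.00%.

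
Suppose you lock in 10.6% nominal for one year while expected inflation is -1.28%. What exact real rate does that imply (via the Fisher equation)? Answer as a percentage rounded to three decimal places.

1 + r = 1.10600 / 0.98720 = 1.120340
r = 1.120340 − 1 = 12.0340%, i.e. 12.034%.

12.034%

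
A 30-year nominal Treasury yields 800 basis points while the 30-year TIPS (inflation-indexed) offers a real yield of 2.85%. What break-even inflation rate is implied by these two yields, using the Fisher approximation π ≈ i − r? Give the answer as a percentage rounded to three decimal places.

5.150%

π ≈ i − r = 8% − 2.85% → 5.150%.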